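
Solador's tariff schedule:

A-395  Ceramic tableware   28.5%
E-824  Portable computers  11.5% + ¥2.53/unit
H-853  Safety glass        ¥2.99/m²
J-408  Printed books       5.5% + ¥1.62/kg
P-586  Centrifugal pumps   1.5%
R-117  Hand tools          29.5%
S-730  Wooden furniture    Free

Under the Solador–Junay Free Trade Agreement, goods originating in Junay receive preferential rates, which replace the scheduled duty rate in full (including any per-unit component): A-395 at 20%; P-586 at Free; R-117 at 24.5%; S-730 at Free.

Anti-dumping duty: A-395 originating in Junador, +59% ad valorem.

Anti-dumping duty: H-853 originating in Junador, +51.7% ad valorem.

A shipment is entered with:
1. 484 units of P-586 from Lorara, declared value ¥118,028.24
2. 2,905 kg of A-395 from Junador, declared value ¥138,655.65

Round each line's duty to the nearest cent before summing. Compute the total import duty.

¥123,094.11

Line 1 (P-586, Lorara, 484 units, ¥118,028.24):
Base rate for P-586 is 1.5%.
P-586 has an FTA preferential rate, but origin Lorara is not Junay; base rate stands.
Duty = ¥118,028.24 × 1.5% = ¥1,770.42.
Line 2 (A-395, Junador, 2,905 kg, ¥138,655.65):
Base rate for A-395 is 28.5%.
A-395 has an FTA preferential rate, but origin Junador is not Junay; base rate stands.
Additional duty on A-395 from Junador: +59%. Applied ad valorem rate: 28.5% + 59% = 87.5%.
Duty = ¥138,655.65 × 87.5% = ¥121,323.69.
Total = ¥1,770.42 + ¥121,323.69 = ¥123,094.11.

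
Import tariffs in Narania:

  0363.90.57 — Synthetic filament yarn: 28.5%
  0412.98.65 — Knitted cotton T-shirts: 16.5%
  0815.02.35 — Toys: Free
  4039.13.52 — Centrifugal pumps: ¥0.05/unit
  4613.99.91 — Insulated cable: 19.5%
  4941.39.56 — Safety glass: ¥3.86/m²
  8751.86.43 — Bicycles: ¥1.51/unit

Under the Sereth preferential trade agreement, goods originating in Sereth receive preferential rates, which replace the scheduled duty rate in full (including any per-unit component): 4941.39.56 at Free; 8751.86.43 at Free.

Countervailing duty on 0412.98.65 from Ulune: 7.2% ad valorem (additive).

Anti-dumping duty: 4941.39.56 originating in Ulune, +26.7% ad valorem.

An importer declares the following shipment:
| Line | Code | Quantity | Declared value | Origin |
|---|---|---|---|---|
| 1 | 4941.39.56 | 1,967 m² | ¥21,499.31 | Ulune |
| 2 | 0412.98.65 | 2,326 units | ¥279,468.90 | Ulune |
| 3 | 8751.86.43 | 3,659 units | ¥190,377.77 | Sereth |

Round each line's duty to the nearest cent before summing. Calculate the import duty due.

¥79,567.07

Line 1 (4941.39.56, Ulune, 1,967 m², ¥21,499.31):
Base rate for 4941.39.56 is ¥3.86/m².
4941.39.56 has an FTA preferential rate, but origin Ulune is not Sereth; base rate stands.
Additional duty on 4941.39.56 from Ulune: +26.7% ad valorem. Applied ad valorem rate = 26.7%.
Duty = ¥21,499.31 × 26.7% + 1,967 × ¥3.86 = ¥13,332.94.
Line 2 (0412.98.65, Ulune, 2,326 units, ¥279,468.90):
Base rate for 0412.98.65 is 16.5%.
Additional duty on 0412.98.65 from Ulune: +7.2%. Applied ad valorem rate: 16.5% + 7.2% = 23.7%.
Duty = ¥279,468.90 × 23.7% = ¥66,234.13.
Line 3 (8751.86.43, Sereth, 3,659 units, ¥190,377.77):
Base rate for 8751.86.43 is ¥1.51/unit.
Origin Sereth qualifies under the Narania–Sereth agreement and 8751.86.43 is covered: preferential rate Free applies instead.
Duty = ¥190,377.77 × 0% = ¥0.00.
Total = ¥13,332.94 + ¥66,234.13 + ¥0.00 = ¥79,567.07.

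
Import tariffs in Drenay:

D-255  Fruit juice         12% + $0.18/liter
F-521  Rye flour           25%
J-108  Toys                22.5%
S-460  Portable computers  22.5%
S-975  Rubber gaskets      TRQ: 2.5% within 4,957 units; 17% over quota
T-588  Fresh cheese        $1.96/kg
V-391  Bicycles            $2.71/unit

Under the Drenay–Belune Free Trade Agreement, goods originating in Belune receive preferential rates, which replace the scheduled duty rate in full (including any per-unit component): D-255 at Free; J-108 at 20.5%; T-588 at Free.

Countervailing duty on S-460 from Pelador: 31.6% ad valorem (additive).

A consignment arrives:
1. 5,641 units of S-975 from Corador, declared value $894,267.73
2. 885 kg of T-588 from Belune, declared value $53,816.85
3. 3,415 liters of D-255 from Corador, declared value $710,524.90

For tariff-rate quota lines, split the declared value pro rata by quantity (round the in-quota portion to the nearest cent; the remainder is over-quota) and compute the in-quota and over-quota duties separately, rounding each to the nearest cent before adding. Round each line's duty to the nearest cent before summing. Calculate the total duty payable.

Line 1 (S-975, Corador, 5,641 units, $894,267.73):
Code S-975 is under a tariff-rate quota (threshold 4,957 units). In-quota: 4,957 units at 2.5%; over-quota: 684 units at 17%.
Pro-rata value split: in-quota = $894,267.73 × 4,957/5,641 = $785,833.21; over-quota = $894,267.73 − $785,833.21 = $108,434.52.
In-quota duty = $785,833.21 × 2.5% = $19,645.83. Over-quota duty = $108,434.52 × 17% = $18,433.87.
Line duty = $19,645.83 + $18,433.87 = $38,079.70.
Line 2 (T-588, Belune, 885 kg, $53,816.85):
Base rate for T-588 is $1.96/kg.
Origin Belune qualifies under the Drenay–Belune agreement and T-588 is covered: preferential rate Free applies instead.
Duty = $53,816.85 × 0% = $0.00.
Line 3 (D-255, Corador, 3,415 liters, $710,524.90):
Base rate for D-255 is 12% + $0.18/liter.
D-255 has an FTA preferential rate, but origin Corador is not Belune; base rate stands.
Duty = $710,524.90 × 12% + 3,415 × $0.18 = $85,877.69.
Total = $38,079.70 + $0.00 + $85,877.69 = $123,957.39.

$123,957.39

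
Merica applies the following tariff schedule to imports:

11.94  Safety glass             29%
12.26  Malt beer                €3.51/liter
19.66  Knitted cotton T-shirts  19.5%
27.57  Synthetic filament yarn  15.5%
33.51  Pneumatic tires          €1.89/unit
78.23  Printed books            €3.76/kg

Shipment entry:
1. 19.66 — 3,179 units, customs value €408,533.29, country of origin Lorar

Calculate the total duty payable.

€79,663.99

Line 1 (19.66, Lorar, 3,179 units, €408,533.29):
Base rate for 19.66 is 19.5%.
Duty = €408,533.29 × 19.5% = €79,663.99.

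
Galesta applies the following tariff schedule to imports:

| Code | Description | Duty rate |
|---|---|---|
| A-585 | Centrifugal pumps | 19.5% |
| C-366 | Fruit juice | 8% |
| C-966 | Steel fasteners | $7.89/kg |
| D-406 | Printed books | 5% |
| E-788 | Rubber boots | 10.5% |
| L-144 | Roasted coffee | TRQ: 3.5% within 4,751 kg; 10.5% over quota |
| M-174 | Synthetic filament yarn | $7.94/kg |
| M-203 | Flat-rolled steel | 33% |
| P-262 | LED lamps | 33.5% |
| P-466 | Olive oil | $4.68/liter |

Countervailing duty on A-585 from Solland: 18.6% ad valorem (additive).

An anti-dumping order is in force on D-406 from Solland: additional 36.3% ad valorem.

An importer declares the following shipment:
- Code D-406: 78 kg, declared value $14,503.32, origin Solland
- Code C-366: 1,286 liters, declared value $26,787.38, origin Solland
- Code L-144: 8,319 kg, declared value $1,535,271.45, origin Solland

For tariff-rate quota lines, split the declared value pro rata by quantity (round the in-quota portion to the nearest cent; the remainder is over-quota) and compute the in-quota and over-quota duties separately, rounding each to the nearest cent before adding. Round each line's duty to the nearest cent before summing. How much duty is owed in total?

Line 1 (D-406, Solland, 78 kg, $14,503.32):
Base rate for D-406 is 5%.
Additional duty on D-406 from Solland: +36.3%. Applied ad valorem rate: 5% + 36.3% = 41.3%.
Duty = $14,503.32 × 41.3% = $5,989.87.
Line 2 (C-366, Solland, 1,286 liters, $26,787.38):
Base rate for C-366 is 8%.
Duty = $26,787.38 × 8% = $2,142.99.
Line 3 (L-144, Solland, 8,319 kg, $1,535,271.45):
Code L-144 is under a tariff-rate quota (threshold 4,751 kg). In-quota: 4,751 kg at 3.5%; over-quota: 3,568 kg at 10.5%.
Pro-rata value split: in-quota = $1,535,271.45 × 4,751/8,319 = $876,797.05; over-quota = $1,535,271.45 − $876,797.05 = $658,474.40.
In-quota duty = $876,797.05 × 3.5% = $30,687.90. Over-quota duty = $658,474.40 × 10.5% = $69,139.81.
Line duty = $30,687.90 + $69,139.81 = $99,827.71.
Total = $5,989.87 + $2,142.99 + $99,827.71 = $107,960.57.

$107,960.57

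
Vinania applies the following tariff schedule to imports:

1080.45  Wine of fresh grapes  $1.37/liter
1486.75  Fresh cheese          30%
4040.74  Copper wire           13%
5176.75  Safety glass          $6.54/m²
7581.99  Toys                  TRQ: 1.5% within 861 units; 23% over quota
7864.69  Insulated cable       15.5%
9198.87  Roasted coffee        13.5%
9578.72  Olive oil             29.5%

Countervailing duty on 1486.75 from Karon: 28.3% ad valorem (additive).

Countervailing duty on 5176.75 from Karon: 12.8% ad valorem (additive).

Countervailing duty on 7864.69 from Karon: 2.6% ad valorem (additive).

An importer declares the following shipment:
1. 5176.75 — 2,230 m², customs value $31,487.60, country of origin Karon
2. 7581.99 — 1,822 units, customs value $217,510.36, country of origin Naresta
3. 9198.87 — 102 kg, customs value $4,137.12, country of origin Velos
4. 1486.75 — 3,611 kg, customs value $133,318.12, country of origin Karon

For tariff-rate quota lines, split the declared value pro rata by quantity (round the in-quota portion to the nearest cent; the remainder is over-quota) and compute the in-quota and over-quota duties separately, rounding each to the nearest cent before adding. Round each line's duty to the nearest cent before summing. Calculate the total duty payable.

Line 1 (5176.75, Karon, 2,230 m², $31,487.60):
Base rate for 5176.75 is $6.54/m².
Additional duty on 5176.75 from Karon: +12.8% ad valorem. Applied ad valorem rate = 12.8%.
Duty = $31,487.60 × 12.8% + 2,230 × $6.54 = $18,614.61.
Line 2 (7581.99, Naresta, 1,822 units, $217,510.36):
Code 7581.99 is under a tariff-rate quota (threshold 861 units). In-quota: 861 units at 1.5%; over-quota: 961 units at 23%.
Pro-rata value split: in-quota = $217,510.36 × 861/1,822 = $102,786.18; over-quota = $217,510.36 − $102,786.18 = $114,724.18.
In-quota duty = $102,786.18 × 1.5% = $1,541.79. Over-quota duty = $114,724.18 × 23% = $26,386.56.
Line duty = $1,541.79 + $26,386.56 = $27,928.35.
Line 3 (9198.87, Velos, 102 kg, $4,137.12):
Base rate for 9198.87 is 13.5%.
Duty = $4,137.12 × 13.5% = $558.51.
Line 4 (1486.75, Karon, 3,611 kg, $133,318.12):
Base rate for 1486.75 is 30%.
Additional duty on 1486.75 from Karon: +28.3%. Applied ad valorem rate: 30% + 28.3% = 58.3%.
Duty = $133,318.12 × 58.3% = $77,724.46.
Total = $18,614.61 + $27,928.35 + $558.51 + $77,724.46 = $124,825.93.

$124,825.93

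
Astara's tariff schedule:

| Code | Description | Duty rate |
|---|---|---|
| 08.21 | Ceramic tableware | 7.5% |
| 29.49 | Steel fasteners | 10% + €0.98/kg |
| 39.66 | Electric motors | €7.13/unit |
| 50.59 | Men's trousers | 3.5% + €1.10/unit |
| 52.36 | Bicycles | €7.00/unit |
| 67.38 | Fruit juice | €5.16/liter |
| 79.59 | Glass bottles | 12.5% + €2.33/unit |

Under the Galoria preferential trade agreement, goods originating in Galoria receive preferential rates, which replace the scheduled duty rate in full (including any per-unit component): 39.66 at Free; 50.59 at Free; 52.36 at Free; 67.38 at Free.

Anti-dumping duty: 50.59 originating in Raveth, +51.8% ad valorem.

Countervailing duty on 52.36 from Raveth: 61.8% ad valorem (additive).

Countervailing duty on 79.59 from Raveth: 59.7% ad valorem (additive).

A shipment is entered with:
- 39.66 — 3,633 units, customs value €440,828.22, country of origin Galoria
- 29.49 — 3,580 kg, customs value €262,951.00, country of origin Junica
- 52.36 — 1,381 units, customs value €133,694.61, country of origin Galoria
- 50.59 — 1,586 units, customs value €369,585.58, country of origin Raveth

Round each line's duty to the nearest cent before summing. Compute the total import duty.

€235,928.93

Line 1 (39.66, Galoria, 3,633 units, €440,828.22):
Base rate for 39.66 is €7.13/unit.
Origin Galoria qualifies under the Astara–Galoria agreement and 39.66 is covered: preferential rate Free applies instead.
Duty = €440,828.22 × 0% = €0.00.
Line 2 (29.49, Junica, 3,580 kg, €262,951.00):
Base rate for 29.49 is 10% + €0.98/kg.
Duty = €262,951.00 × 10% + 3,580 × €0.98 = €29,803.50.
Line 3 (52.36, Galoria, 1,381 units, €133,694.61):
Base rate for 52.36 is €7.00/unit.
Origin Galoria qualifies under the Astara–Galoria agreement and 52.36 is covered: preferential rate Free applies instead.
The additional-duty order on 52.36 targets Raveth, not Galoria; it does not apply.
Duty = €133,694.61 × 0% = €0.00.
Line 4 (50.59, Raveth, 1,586 units, €369,585.58):
Base rate for 50.59 is 3.5% + €1.10/unit.
50.59 has an FTA preferential rate, but origin Raveth is not Galoria; base rate stands.
Additional duty on 50.59 from Raveth: +51.8%. Applied ad valorem rate: 3.5% + 51.8% = 55.3%.
Duty = €369,585.58 × 55.3% + 1,586 × €1.10 = €206,125.43.
Total = €0.00 + €29,803.50 + €0.00 + €206,125.43 = €235,928.93.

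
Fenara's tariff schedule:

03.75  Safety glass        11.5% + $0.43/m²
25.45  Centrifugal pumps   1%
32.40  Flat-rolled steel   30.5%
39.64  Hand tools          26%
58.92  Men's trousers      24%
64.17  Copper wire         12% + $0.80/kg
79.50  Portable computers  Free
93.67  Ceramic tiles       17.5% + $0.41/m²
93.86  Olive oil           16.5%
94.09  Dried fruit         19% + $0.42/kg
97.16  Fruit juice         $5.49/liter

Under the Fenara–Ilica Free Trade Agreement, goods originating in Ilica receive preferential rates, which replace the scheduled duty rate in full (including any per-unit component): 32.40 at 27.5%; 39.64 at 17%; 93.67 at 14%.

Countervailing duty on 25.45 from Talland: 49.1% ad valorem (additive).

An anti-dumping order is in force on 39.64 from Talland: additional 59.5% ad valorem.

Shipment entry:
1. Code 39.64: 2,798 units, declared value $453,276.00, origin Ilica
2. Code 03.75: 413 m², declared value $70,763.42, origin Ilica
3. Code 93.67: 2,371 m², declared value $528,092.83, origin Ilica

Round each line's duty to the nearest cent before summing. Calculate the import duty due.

$159,305.30

Line 1 (39.64, Ilica, 2,798 units, $453,276.00):
Base rate for 39.64 is 26%.
Origin Ilica qualifies under the Fenara–Ilica agreement and 39.64 is covered: preferential rate 17% applies instead.
The additional-duty order on 39.64 targets Talland, not Ilica; it does not apply.
Duty = $453,276.00 × 17% = $77,056.92.
Line 2 (03.75, Ilica, 413 m², $70,763.42):
Base rate for 03.75 is 11.5% + $0.43/m².
Origin Ilica is the FTA partner but 03.75 is not on the preference list; base rate stands.
Duty = $70,763.42 × 11.5% + 413 × $0.43 = $8,315.38.
Line 3 (93.67, Ilica, 2,371 m², $528,092.83):
Base rate for 93.67 is 17.5% + $0.41/m².
Origin Ilica qualifies under the Fenara–Ilica agreement and 93.67 is covered: preferential rate 14% applies instead.
Duty = $528,092.83 × 14% = $73,933.00.
Total = $77,056.92 + $8,315.38 + $73,933.00 = $159,305.30.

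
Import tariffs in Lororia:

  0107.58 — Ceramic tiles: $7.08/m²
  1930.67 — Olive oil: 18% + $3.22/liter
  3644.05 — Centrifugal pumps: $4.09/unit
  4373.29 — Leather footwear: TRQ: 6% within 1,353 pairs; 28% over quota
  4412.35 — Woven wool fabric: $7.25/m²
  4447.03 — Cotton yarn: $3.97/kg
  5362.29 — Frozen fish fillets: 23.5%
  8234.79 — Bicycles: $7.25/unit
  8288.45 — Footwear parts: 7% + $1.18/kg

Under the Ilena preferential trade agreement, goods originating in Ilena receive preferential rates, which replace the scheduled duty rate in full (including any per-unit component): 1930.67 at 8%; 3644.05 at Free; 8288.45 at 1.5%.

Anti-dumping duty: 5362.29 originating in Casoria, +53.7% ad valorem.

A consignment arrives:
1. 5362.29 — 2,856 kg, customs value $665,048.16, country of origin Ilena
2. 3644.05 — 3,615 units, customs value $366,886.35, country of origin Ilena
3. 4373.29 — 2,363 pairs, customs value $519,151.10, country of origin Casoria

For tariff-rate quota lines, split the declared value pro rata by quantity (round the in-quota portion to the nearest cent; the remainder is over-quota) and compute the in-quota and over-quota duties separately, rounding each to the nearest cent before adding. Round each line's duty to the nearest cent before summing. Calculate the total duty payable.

$236,252.73

Line 1 (5362.29, Ilena, 2,856 kg, $665,048.16):
Base rate for 5362.29 is 23.5%.
Origin Ilena is the FTA partner but 5362.29 is not on the preference list; base rate stands.
The additional-duty order on 5362.29 targets Casoria, not Ilena; it does not apply.
Duty = $665,048.16 × 23.5% = $156,286.32.
Line 2 (3644.05, Ilena, 3,615 units, $366,886.35):
Base rate for 3644.05 is $4.09/unit.
Origin Ilena qualifies under the Lororia–Ilena agreement and 3644.05 is covered: preferential rate Free applies instead.
Duty = $366,886.35 × 0% = $0.00.
Line 3 (4373.29, Casoria, 2,363 pairs, $519,151.10):
Code 4373.29 is under a tariff-rate quota (threshold 1,353 pairs). In-quota: 1,353 pairs at 6%; over-quota: 1,010 pairs at 28%.
Pro-rata value split: in-quota = $519,151.10 × 1,353/2,363 = $297,254.10; over-quota = $519,151.10 − $297,254.10 = $221,897.00.
In-quota duty = $297,254.10 × 6% = $17,835.25. Over-quota duty = $221,897.00 × 28% = $62,131.16.
Line duty = $17,835.25 + $62,131.16 = $79,966.41.
Total = $156,286.32 + $0.00 + $79,966.41 = $236,252.73.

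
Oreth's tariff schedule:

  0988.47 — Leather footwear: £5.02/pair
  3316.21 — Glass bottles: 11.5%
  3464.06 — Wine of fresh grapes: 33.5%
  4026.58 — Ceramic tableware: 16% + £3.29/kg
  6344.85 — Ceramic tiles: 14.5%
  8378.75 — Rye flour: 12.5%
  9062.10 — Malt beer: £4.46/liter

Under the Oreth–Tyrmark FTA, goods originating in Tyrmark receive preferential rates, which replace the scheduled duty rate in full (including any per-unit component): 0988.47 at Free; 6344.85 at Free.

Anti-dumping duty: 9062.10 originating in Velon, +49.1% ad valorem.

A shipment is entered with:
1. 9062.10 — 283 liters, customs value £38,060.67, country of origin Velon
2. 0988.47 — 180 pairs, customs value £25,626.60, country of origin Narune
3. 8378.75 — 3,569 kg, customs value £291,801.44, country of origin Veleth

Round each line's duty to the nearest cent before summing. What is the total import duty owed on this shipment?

Line 1 (9062.10, Velon, 283 liters, £38,060.67):
Base rate for 9062.10 is £4.46/liter.
Additional duty on 9062.10 from Velon: +49.1% ad valorem. Applied ad valorem rate = 49.1%.
Duty = £38,060.67 × 49.1% + 283 × £4.46 = £19,949.97.
Line 2 (0988.47, Narune, 180 pairs, £25,626.60):
Base rate for 0988.47 is £5.02/pair.
0988.47 has an FTA preferential rate, but origin Narune is not Tyrmark; base rate stands.
Duty = 180 × £5.02 = £903.60.
Line 3 (8378.75, Veleth, 3,569 kg, £291,801.44):
Base rate for 8378.75 is 12.5%.
Duty = £291,801.44 × 12.5% = £36,475.18.
Total = £19,949.97 + £903.60 + £36,475.18 = £57,328.75.

£57,328.75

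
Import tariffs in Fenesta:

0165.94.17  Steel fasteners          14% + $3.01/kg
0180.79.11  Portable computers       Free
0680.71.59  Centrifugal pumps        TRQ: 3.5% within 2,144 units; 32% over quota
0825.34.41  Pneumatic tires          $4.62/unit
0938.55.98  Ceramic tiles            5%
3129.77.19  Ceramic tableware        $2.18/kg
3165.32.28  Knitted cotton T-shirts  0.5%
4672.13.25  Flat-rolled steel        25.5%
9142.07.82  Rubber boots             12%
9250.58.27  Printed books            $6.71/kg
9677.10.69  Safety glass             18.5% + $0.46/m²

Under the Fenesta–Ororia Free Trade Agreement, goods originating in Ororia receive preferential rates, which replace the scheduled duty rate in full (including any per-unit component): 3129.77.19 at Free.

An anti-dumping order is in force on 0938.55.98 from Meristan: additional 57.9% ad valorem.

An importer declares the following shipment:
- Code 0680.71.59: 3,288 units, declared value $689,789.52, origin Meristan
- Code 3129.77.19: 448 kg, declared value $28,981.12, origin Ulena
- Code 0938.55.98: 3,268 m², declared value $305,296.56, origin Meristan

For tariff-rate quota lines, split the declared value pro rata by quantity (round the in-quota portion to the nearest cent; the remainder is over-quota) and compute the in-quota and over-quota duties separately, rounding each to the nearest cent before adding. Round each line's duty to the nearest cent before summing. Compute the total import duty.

Line 1 (0680.71.59, Meristan, 3,288 units, $689,789.52):
Code 0680.71.59 is under a tariff-rate quota (threshold 2,144 units). In-quota: 2,144 units at 3.5%; over-quota: 1,144 units at 32%.
Pro-rata value split: in-quota = $689,789.52 × 2,144/3,288 = $449,789.76; over-quota = $689,789.52 − $449,789.76 = $239,999.76.
In-quota duty = $449,789.76 × 3.5% = $15,742.64. Over-quota duty = $239,999.76 × 32% = $76,799.92.
Line duty = $15,742.64 + $76,799.92 = $92,542.56.
Line 2 (3129.77.19, Ulena, 448 kg, $28,981.12):
Base rate for 3129.77.19 is $2.18/kg.
3129.77.19 has an FTA preferential rate, but origin Ulena is not Ororia; base rate stands.
Duty = 448 × $2.18 = $976.64.
Line 3 (0938.55.98, Meristan, 3,268 m², $305,296.56):
Base rate for 0938.55.98 is 5%.
Additional duty on 0938.55.98 from Meristan: +57.9%. Applied ad valorem rate: 5% + 57.9% = 62.9%.
Duty = $305,296.56 × 62.9% = $192,031.54.
Total = $92,542.56 + $976.64 + $192,031.54 = $285,550.74.

$285,550.74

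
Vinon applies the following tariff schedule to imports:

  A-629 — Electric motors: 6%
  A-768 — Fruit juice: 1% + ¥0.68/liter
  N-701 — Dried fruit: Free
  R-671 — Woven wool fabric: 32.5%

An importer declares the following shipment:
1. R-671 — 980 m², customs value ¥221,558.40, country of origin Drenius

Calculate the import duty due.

Line 1 (R-671, Drenius, 980 m², ¥221,558.40):
Base rate for R-671 is 32.5%.
Duty = ¥221,558.40 × 32.5% = ¥72,006.48.

¥72,006.48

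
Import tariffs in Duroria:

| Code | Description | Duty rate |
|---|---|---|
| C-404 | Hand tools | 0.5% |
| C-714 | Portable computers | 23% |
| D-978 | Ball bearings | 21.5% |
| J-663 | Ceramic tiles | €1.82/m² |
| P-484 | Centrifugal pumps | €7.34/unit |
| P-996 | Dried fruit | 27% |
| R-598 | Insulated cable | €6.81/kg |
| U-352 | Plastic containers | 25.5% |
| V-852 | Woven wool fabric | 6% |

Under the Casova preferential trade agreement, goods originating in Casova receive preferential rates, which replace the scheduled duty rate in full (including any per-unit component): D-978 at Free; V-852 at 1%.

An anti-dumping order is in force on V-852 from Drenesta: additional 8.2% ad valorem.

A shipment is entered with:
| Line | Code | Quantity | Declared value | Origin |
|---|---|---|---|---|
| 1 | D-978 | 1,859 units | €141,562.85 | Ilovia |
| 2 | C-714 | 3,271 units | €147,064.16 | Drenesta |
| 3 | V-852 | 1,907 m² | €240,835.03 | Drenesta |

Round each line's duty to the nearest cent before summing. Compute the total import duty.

Line 1 (D-978, Ilovia, 1,859 units, €141,562.85):
Base rate for D-978 is 21.5%.
D-978 has an FTA preferential rate, but origin Ilovia is not Casova; base rate stands.
Duty = €141,562.85 × 21.5% = €30,436.01.
Line 2 (C-714, Drenesta, 3,271 units, €147,064.16):
Base rate for C-714 is 23%.
Duty = €147,064.16 × 23% = €33,824.76.
Line 3 (V-852, Drenesta, 1,907 m², €240,835.03):
Base rate for V-852 is 6%.
V-852 has an FTA preferential rate, but origin Drenesta is not Casova; base rate stands.
Additional duty on V-852 from Drenesta: +8.2%. Applied ad valorem rate: 6% + 8.2% = 14.2%.
Duty = €240,835.03 × 14.2% = €34,198.57.
Total = €30,436.01 + €33,824.76 + €34,198.57 = €98,459.34.

€98,459.34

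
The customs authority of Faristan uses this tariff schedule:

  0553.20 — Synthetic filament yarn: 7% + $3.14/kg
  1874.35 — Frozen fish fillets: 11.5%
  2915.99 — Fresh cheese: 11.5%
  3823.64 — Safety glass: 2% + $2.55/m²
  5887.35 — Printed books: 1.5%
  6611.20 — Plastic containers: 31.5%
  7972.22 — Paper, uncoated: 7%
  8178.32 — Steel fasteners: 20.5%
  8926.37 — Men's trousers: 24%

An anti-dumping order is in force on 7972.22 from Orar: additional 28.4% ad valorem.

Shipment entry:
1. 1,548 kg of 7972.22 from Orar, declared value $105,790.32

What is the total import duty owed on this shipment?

Line 1 (7972.22, Orar, 1,548 kg, $105,790.32):
Base rate for 7972.22 is 7%.
Additional duty on 7972.22 from Orar: +28.4%. Applied ad valorem rate: 7% + 28.4% = 35.4%.
Duty = $105,790.32 × 35.4% = $37,449.77.

$37,449.77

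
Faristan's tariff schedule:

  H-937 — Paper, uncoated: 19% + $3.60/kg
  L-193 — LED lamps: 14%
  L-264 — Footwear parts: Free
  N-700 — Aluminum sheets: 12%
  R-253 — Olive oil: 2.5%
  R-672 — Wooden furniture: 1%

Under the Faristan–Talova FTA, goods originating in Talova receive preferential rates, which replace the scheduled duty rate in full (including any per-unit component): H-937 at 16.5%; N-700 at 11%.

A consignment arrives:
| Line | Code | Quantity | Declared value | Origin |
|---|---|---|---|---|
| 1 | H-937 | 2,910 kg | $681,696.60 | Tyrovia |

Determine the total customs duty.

Line 1 (H-937, Tyrovia, 2,910 kg, $681,696.60):
Base rate for H-937 is 19% + $3.60/kg.
H-937 has an FTA preferential rate, but origin Tyrovia is not Talova; base rate stands.
Duty = $681,696.60 × 19% + 2,910 × $3.60 = $139,998.35.

$139,998.35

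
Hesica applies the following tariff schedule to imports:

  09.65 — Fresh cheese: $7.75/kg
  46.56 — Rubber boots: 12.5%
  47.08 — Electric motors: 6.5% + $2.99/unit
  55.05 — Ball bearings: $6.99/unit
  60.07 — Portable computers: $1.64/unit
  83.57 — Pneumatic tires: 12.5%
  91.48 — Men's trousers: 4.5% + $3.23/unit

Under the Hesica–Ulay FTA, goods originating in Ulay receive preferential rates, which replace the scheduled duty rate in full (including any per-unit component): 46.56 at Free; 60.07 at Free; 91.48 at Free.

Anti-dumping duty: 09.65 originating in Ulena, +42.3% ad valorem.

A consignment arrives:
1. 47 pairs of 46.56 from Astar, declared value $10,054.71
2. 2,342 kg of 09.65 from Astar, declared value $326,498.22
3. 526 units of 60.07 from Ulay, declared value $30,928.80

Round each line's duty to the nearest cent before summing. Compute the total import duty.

Line 1 (46.56, Astar, 47 pairs, $10,054.71):
Base rate for 46.56 is 12.5%.
46.56 has an FTA preferential rate, but origin Astar is not Ulay; base rate stands.
Duty = $10,054.71 × 12.5% = $1,256.84.
Line 2 (09.65, Astar, 2,342 kg, $326,498.22):
Base rate for 09.65 is $7.75/kg.
The additional-duty order on 09.65 targets Ulena, not Astar; it does not apply.
Duty = 2,342 × $7.75 = $18,150.50.
Line 3 (60.07, Ulay, 526 units, $30,928.80):
Base rate for 60.07 is $1.64/unit.
Origin Ulay qualifies under the Hesica–Ulay agreement and 60.07 is covered: preferential rate Free applies instead.
Duty = $30,928.80 × 0% = $0.00.
Total = $1,256.84 + $18,150.50 + $0.00 = $19,407.34.

$19,407.34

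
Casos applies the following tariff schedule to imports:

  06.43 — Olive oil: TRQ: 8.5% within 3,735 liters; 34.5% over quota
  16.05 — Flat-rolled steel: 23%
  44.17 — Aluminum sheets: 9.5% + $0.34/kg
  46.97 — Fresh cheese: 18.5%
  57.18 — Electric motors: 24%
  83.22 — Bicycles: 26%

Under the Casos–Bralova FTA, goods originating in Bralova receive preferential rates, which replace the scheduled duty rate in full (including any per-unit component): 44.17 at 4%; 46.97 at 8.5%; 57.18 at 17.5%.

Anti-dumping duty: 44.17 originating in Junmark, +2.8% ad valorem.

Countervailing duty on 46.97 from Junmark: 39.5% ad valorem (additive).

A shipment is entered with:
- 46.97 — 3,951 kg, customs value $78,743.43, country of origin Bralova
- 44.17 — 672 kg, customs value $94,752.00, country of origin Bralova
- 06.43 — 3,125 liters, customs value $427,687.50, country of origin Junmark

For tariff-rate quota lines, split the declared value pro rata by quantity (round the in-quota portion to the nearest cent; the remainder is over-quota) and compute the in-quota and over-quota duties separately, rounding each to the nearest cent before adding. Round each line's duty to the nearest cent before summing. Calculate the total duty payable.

Line 1 (46.97, Bralova, 3,951 kg, $78,743.43):
Base rate for 46.97 is 18.5%.
Origin Bralova qualifies under the Casos–Bralova agreement and 46.97 is covered: preferential rate 8.5% applies instead.
The additional-duty order on 46.97 targets Junmark, not Bralova; it does not apply.
Duty = $78,743.43 × 8.5% = $6,693.19.
Line 2 (44.17, Bralova, 672 kg, $94,752.00):
Base rate for 44.17 is 9.5% + $0.34/kg.
Origin Bralova qualifies under the Casos–Bralova agreement and 44.17 is covered: preferential rate 4% applies instead.
The additional-duty order on 44.17 targets Junmark, not Bralova; it does not apply.
Duty = $94,752.00 × 4% = $3,790.08.
Line 3 (06.43, Junmark, 3,125 liters, $427,687.50):
Code 06.43 is under a tariff-rate quota (threshold 3,735 liters). Quantity 3,125 liters is within the quota, so the in-quota rate 8.5% applies to the full value.
Duty = $427,687.50 × 8.5% = $36,353.44.
Total = $6,693.19 + $3,790.08 + $36,353.44 = $46,836.71.

$46,836.71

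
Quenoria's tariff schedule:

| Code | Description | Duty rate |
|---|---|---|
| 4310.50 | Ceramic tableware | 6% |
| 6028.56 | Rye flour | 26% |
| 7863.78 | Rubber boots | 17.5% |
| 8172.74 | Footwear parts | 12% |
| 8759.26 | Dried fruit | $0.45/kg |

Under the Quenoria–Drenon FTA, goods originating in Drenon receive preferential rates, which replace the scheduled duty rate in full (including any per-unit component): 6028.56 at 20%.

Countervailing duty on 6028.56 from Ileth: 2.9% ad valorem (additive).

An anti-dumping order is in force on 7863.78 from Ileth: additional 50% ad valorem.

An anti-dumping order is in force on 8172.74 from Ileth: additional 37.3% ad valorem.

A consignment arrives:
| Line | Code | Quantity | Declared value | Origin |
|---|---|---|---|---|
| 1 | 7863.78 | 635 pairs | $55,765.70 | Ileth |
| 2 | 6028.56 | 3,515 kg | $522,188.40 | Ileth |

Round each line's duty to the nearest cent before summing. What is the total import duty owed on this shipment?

$188,554.30

Line 1 (7863.78, Ileth, 635 pairs, $55,765.70):
Base rate for 7863.78 is 17.5%.
Additional duty on 7863.78 from Ileth: +50%. Applied ad valorem rate: 17.5% + 50% = 67.5%.
Duty = $55,765.70 × 67.5% = $37,641.85.
Line 2 (6028.56, Ileth, 3,515 kg, $522,188.40):
Base rate for 6028.56 is 26%.
6028.56 has an FTA preferential rate, but origin Ileth is not Drenon; base rate stands.
Additional duty on 6028.56 from Ileth: +2.9%. Applied ad valorem rate: 26% + 2.9% = 28.9%.
Duty = $522,188.40 × 28.9% = $150,912.45.
Total = $37,641.85 + $150,912.45 = $188,554.30.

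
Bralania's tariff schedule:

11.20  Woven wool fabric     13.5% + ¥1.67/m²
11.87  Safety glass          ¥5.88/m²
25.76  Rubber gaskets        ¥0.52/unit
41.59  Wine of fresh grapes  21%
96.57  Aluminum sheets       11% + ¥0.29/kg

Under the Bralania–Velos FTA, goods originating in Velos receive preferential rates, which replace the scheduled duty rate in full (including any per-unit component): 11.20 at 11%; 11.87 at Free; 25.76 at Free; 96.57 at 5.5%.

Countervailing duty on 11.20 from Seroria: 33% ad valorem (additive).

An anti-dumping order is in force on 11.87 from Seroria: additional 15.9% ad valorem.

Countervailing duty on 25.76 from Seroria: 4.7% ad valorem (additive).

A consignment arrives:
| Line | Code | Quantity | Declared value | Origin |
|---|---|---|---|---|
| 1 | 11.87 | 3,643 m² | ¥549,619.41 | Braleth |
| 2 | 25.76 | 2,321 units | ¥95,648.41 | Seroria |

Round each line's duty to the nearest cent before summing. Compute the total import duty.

Line 1 (11.87, Braleth, 3,643 m², ¥549,619.41):
Base rate for 11.87 is ¥5.88/m².
11.87 has an FTA preferential rate, but origin Braleth is not Velos; base rate stands.
The additional-duty order on 11.87 targets Seroria, not Braleth; it does not apply.
Duty = 3,643 × ¥5.88 = ¥21,420.84.
Line 2 (25.76, Seroria, 2,321 units, ¥95,648.41):
Base rate for 25.76 is ¥0.52/unit.
25.76 has an FTA preferential rate, but origin Seroria is not Velos; base rate stands.
Additional duty on 25.76 from Seroria: +4.7% ad valorem. Applied ad valorem rate = 4.7%.
Duty = ¥95,648.41 × 4.7% + 2,321 × ¥0.52 = ¥5,702.40.
Total = ¥21,420.84 + ¥5,702.40 = ¥27,123.24.

¥27,123.24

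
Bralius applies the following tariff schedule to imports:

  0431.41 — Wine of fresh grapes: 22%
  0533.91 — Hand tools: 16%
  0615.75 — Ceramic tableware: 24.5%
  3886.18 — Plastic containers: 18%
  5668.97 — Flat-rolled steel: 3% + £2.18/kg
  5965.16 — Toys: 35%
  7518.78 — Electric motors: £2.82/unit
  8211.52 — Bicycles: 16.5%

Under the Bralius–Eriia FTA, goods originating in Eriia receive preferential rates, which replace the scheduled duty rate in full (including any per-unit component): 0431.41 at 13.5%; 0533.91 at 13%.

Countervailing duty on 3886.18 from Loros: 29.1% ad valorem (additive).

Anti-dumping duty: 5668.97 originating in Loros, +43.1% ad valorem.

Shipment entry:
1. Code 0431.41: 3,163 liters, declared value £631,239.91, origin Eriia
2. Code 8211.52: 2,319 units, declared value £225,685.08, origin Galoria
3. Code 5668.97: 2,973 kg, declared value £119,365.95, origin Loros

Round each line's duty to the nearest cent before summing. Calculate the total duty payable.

Line 1 (0431.41, Eriia, 3,163 liters, £631,239.91):
Base rate for 0431.41 is 22%.
Origin Eriia qualifies under the Bralius–Eriia agreement and 0431.41 is covered: preferential rate 13.5% applies instead.
Duty = £631,239.91 × 13.5% = £85,217.39.
Line 2 (8211.52, Galoria, 2,319 units, £225,685.08):
Base rate for 8211.52 is 16.5%.
Duty = £225,685.08 × 16.5% = £37,238.04.
Line 3 (5668.97, Loros, 2,973 kg, £119,365.95):
Base rate for 5668.97 is 3% + £2.18/kg.
Additional duty on 5668.97 from Loros: +43.1%. Applied ad valorem rate: 3% + 43.1% = 46.1%.
Duty = £119,365.95 × 46.1% + 2,973 × £2.18 = £61,508.84.
Total = £85,217.39 + £37,238.04 + £61,508.84 = £183,964.27.

£183,964.27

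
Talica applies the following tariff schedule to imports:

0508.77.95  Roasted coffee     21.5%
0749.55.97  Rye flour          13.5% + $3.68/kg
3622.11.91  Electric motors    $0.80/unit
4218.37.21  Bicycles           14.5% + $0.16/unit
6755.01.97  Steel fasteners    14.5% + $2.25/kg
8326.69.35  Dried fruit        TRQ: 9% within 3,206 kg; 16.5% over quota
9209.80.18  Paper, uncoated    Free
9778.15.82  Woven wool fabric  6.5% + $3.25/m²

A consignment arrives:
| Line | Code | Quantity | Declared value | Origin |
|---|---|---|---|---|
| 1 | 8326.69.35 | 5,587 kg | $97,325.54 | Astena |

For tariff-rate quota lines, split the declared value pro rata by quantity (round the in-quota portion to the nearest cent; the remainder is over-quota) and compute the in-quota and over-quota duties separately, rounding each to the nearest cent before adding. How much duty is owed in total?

Line 1 (8326.69.35, Astena, 5,587 kg, $97,325.54):
Code 8326.69.35 is under a tariff-rate quota (threshold 3,206 kg). In-quota: 3,206 kg at 9%; over-quota: 2,381 kg at 16.5%.
Pro-rata value split: in-quota = $97,325.54 × 3,206/5,587 = $55,848.52; over-quota = $97,325.54 − $55,848.52 = $41,477.02.
In-quota duty = $55,848.52 × 9% = $5,026.37. Over-quota duty = $41,477.02 × 16.5% = $6,843.71.
Line duty = $5,026.37 + $6,843.71 = $11,870.08.

$11,870.08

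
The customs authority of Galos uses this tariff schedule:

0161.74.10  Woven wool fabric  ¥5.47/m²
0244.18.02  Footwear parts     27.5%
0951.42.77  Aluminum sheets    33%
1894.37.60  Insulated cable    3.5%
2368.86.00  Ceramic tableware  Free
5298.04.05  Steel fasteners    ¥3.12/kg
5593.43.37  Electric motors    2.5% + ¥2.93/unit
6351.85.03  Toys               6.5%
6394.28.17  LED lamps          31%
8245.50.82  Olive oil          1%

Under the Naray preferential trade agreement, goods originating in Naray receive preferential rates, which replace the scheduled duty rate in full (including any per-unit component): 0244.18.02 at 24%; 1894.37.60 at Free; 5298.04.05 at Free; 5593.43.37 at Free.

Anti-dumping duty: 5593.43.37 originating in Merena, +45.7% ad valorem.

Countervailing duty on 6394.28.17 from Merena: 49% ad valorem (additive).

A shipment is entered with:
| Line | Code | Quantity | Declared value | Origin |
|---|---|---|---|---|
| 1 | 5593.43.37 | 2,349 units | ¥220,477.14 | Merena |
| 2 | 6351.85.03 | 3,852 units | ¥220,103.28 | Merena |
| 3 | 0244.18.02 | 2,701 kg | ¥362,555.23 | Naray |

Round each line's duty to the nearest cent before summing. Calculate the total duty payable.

¥214,472.52

Line 1 (5593.43.37, Merena, 2,349 units, ¥220,477.14):
Base rate for 5593.43.37 is 2.5% + ¥2.93/unit.
5593.43.37 has an FTA preferential rate, but origin Merena is not Naray; base rate stands.
Additional duty on 5593.43.37 from Merena: +45.7%. Applied ad valorem rate: 2.5% + 45.7% = 48.2%.
Duty = ¥220,477.14 × 48.2% + 2,349 × ¥2.93 = ¥113,152.55.
Line 2 (6351.85.03, Merena, 3,852 units, ¥220,103.28):
Base rate for 6351.85.03 is 6.5%.
Duty = ¥220,103.28 × 6.5% = ¥14,306.71.
Line 3 (0244.18.02, Naray, 2,701 kg, ¥362,555.23):
Base rate for 0244.18.02 is 27.5%.
Origin Naray qualifies under the Galos–Naray agreement and 0244.18.02 is covered: preferential rate 24% applies instead.
Duty = ¥362,555.23 × 24% = ¥87,013.26.
Total = ¥113,152.55 + ¥14,306.71 + ¥87,013.26 = ¥214,472.52.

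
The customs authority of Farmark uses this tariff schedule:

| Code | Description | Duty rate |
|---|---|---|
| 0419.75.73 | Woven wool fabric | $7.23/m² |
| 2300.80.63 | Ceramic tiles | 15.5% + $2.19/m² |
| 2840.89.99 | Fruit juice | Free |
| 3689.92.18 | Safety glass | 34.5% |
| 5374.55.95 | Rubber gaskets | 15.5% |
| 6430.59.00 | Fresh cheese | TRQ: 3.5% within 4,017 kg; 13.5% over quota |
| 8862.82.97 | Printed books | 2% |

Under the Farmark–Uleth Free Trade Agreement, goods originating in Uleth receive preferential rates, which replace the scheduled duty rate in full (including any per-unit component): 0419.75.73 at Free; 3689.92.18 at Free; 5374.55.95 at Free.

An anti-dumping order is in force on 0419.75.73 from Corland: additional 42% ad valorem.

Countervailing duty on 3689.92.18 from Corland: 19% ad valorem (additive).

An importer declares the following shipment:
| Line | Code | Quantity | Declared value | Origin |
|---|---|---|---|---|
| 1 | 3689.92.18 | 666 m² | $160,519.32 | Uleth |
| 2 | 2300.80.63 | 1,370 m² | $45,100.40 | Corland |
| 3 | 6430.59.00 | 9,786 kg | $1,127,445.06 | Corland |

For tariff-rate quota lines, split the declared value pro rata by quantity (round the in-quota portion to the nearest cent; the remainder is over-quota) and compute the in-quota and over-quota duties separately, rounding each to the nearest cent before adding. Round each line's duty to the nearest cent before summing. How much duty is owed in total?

$115,916.09

Line 1 (3689.92.18, Uleth, 666 m², $160,519.32):
Base rate for 3689.92.18 is 34.5%.
Origin Uleth qualifies under the Farmark–Uleth agreement and 3689.92.18 is covered: preferential rate Free applies instead.
The additional-duty order on 3689.92.18 targets Corland, not Uleth; it does not apply.
Duty = $160,519.32 × 0% = $0.00.
Line 2 (2300.80.63, Corland, 1,370 m², $45,100.40):
Base rate for 2300.80.63 is 15.5% + $2.19/m².
Duty = $45,100.40 × 15.5% + 1,370 × $2.19 = $9,990.86.
Line 3 (6430.59.00, Corland, 9,786 kg, $1,127,445.06):
Code 6430.59.00 is under a tariff-rate quota (threshold 4,017 kg). In-quota: 4,017 kg at 3.5%; over-quota: 5,769 kg at 13.5%.
Pro-rata value split: in-quota = $1,127,445.06 × 4,017/9,786 = $462,798.57; over-quota = $1,127,445.06 − $462,798.57 = $664,646.49.
In-quota duty = $462,798.57 × 3.5% = $16,197.95. Over-quota duty = $664,646.49 × 13.5% = $89,727.28.
Line duty = $16,197.95 + $89,727.28 = $105,925.23.
Total = $0.00 + $9,990.86 + $105,925.23 = $115,916.09.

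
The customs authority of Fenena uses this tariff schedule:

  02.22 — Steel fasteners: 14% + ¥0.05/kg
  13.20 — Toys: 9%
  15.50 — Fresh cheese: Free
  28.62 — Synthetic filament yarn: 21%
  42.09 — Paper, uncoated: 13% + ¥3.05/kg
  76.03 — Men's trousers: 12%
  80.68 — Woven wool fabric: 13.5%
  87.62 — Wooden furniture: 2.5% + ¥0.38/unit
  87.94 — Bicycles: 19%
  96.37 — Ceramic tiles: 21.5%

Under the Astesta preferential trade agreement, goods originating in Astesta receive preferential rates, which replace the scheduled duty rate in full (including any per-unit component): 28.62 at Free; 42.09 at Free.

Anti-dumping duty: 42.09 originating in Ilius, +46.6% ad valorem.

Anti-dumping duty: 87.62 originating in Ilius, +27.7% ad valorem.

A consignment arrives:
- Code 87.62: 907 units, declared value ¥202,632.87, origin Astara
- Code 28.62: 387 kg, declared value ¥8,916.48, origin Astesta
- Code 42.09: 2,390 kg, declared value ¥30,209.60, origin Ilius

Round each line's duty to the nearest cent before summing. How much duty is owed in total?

¥30,704.90

Line 1 (87.62, Astara, 907 units, ¥202,632.87):
Base rate for 87.62 is 2.5% + ¥0.38/unit.
The additional-duty order on 87.62 targets Ilius, not Astara; it does not apply.
Duty = ¥202,632.87 × 2.5% + 907 × ¥0.38 = ¥5,410.48.
Line 2 (28.62, Astesta, 387 kg, ¥8,916.48):
Base rate for 28.62 is 21%.
Origin Astesta qualifies under the Fenena–Astesta agreement and 28.62 is covered: preferential rate Free applies instead.
Duty = ¥8,916.48 × 0% = ¥0.00.
Line 3 (42.09, Ilius, 2,390 kg, ¥30,209.60):
Base rate for 42.09 is 13% + ¥3.05/kg.
42.09 has an FTA preferential rate, but origin Ilius is not Astesta; base rate stands.
Additional duty on 42.09 from Ilius: +46.6%. Applied ad valorem rate: 13% + 46.6% = 59.6%.
Duty = ¥30,209.60 × 59.6% + 2,390 × ¥3.05 = ¥25,294.42.
Total = ¥5,410.48 + ¥0.00 + ¥25,294.42 = ¥30,704.90.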